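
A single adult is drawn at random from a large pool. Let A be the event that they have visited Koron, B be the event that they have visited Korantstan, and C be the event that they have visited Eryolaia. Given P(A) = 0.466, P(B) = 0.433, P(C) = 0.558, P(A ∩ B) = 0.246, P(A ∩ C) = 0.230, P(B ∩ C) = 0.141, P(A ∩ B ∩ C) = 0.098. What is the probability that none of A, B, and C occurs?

0.062

Apply inclusion-exclusion:
P(A ∪ B ∪ C) = 0.466 + 0.433 + 0.558 − 0.246 − 0.230 − 0.141 + 0.098 = 0.938
P(none) = 1 − 0.938 = 0.062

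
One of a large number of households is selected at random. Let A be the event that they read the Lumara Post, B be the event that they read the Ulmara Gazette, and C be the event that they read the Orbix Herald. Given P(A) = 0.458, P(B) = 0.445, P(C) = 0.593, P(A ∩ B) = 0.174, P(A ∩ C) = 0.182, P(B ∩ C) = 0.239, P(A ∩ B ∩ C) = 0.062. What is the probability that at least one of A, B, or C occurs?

P(A ∪ B ∪ C) = 0.458 + 0.445 + 0.593 − 0.174 − 0.182 − 0.239 + 0.062 = 0.963

0.963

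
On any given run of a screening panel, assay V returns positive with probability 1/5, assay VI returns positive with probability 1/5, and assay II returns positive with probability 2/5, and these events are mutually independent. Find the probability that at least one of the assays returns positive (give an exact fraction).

Since the events are independent, P(none) is the product of the individual non-occurrence probabilities.
P(none) = (1 − 1/5) × (1 − 1/5) × (1 − 2/5) = 4/5 × 4/5 × 3/5 = 48/125
P(at least one) = 1 − 48/125 = 77/125

77/125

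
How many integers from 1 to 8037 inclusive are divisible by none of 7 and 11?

⌊8037/7⌋ + ⌊8037/11⌋ − ⌊8037/77⌋ = 1148 + 730 − 104 = 1774
8037 − 1774 = 6263

6263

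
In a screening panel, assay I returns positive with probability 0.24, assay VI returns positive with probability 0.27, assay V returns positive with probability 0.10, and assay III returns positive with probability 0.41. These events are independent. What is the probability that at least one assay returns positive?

0.7054012

P(none) = (1 − 0.24) × (1 − 0.27) × (1 − 0.10) × (1 − 0.41) = 0.76 × 0.73 × 0.90 × 0.59 = 0.2945988
P(at least one) = 1 − 0.2945988 = 0.7054012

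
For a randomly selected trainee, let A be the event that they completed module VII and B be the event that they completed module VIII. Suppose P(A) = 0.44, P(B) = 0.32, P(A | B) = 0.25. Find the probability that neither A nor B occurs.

P(A ∩ B) = P(B)·P(A|B) = 0.32 × 0.25 = 0.08
P(A ∪ B) = 0.44 + 0.32 − 0.08 = 0.68
P(none) = 1 − 0.68 = 0.32

0.32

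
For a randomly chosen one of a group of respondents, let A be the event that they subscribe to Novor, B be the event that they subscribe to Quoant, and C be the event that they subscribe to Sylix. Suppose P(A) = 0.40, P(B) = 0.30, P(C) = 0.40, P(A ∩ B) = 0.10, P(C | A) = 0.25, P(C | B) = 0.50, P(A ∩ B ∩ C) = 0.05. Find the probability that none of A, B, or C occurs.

P(A ∩ C) = P(A)·P(C|A) = 0.40 × 0.25 = 0.10
P(B ∩ C) = P(B)·P(C|B) = 0.30 × 0.50 = 0.15
Inclusion–exclusion gives
P(A ∪ B ∪ C) = 0.40 + 0.30 + 0.40 − 0.10 − 0.10 − 0.15 + 0.05 = 0.80
P(none) = 1 − 0.80 = 0.20

0.20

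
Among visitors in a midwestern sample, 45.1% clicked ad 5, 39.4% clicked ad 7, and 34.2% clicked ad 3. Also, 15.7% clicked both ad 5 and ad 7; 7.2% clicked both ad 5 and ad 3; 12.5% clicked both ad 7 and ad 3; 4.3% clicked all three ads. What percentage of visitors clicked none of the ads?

12.4%

Using inclusion–exclusion:
P(at least one) = 45.1 + 39.4 + 34.2 − 15.7 − 7.2 − 12.5 + 4.3 = 87.6%
P(none) = 100% − 87.6% = 12.4%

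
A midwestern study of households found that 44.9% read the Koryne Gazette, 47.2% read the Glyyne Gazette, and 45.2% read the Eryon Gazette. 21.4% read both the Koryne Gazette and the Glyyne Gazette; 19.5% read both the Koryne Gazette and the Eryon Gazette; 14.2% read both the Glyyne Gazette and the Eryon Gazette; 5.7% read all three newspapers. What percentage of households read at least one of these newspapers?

87.9%

By inclusion–exclusion:
P(union) = 44.9 + 47.2 + 45.2 − 21.4 − 19.5 − 14.2 + 5.7 = 87.9%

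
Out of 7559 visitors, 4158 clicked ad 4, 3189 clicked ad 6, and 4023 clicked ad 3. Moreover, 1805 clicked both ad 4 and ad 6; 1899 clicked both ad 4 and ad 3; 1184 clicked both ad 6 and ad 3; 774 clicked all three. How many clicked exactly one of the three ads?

3916

Using the inclusion–exclusion count for exactly one event:
|exactly one| = 4158 + 3189 + 4023 − 2·1805 − 2·1899 − 2·1184 + 3·774 = 3916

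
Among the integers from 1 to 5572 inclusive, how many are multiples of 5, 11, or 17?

floor(5572/5) + floor(5572/11) + floor(5572/17) − floor(5572/55) − floor(5572/85) − floor(5572/187) + floor(5572/935) = 1114 + 506 + 327 − 101 − 65 − 29 + 5 = 1757

1757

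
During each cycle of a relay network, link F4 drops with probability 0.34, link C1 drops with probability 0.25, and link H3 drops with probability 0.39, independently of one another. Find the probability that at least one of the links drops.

P(none) = (1 − 0.34) × (1 − 0.25) × (1 − 0.39) = 0.66 × 0.75 × 0.61 = 0.30195
P(at least one) = 1 − 0.30195 = 0.69805

0.69805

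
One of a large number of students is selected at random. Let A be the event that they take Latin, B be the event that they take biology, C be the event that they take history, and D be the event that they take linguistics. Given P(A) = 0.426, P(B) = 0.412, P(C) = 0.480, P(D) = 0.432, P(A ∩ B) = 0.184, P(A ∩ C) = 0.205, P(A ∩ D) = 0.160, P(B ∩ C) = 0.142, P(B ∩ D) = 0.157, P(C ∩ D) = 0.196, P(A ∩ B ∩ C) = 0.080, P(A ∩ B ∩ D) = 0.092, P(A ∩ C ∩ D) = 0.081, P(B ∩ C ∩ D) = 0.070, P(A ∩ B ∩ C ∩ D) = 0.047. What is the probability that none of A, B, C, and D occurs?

0.018

Using inclusion–exclusion:
P(A ∪ B ∪ C ∪ D) = 0.426 + 0.412 + 0.480 + 0.432 − 0.184 − 0.205 − 0.160 − 0.142 − 0.157 − 0.196 + 0.080 + 0.092 + 0.081 + 0.070 − 0.047 = 0.982
P(none) = 1 − 0.982 = 0.018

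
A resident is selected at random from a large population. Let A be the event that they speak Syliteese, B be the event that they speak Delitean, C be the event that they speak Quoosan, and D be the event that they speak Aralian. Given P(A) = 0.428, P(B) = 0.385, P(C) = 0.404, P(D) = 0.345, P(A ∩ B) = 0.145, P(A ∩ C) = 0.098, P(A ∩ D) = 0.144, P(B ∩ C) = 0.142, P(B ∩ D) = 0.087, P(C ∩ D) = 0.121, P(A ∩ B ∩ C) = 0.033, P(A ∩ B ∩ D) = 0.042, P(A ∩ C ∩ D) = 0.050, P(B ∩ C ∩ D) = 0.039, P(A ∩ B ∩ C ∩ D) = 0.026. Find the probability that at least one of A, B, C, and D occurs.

0.963

Inclusion–exclusion gives
P(A ∪ B ∪ C ∪ D) = 0.428 + 0.385 + 0.404 + 0.345 − 0.145 − 0.098 − 0.144 − 0.142 − 0.087 − 0.121 + 0.033 + 0.042 + 0.050 + 0.039 − 0.026 = 0.963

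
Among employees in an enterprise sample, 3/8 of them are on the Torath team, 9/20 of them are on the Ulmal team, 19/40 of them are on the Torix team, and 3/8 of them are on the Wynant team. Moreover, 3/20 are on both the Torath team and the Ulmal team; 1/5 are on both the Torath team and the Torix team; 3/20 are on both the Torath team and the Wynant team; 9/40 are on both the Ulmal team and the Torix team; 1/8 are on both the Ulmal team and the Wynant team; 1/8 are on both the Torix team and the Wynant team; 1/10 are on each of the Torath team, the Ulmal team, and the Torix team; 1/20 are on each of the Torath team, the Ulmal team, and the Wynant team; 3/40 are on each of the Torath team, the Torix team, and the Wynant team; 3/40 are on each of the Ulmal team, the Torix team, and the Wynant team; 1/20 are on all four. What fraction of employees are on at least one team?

19/20

Inclusion–exclusion gives
P(≥1) = 3/8 + 9/20 + 19/40 + 3/8 − 3/20 − 1/5 − 3/20 − 9/40 − 1/8 − 1/8 + 1/10 + 1/20 + 3/40 + 3/40 − 1/20 = 19/20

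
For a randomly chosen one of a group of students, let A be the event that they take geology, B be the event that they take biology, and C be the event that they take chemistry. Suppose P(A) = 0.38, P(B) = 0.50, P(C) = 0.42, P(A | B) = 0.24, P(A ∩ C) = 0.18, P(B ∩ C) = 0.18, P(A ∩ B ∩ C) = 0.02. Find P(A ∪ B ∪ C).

0.84

P(A ∩ B) = P(B)·P(A|B) = 0.50 × 0.24 = 0.12
P(A ∪ B ∪ C) = 0.38 + 0.50 + 0.42 − 0.12 − 0.18 − 0.18 + 0.02 = 0.84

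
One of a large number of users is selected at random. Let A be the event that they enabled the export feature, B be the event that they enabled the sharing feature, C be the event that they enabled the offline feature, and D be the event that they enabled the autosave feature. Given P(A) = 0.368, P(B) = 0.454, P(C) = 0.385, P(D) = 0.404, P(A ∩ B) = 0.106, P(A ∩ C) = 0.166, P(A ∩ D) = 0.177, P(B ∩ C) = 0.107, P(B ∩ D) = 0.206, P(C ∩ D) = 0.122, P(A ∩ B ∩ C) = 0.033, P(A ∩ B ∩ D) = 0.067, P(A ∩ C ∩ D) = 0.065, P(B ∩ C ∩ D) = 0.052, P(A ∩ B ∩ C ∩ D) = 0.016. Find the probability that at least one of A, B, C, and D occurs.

0.928

By inclusion-exclusion,
P(A ∪ B ∪ C ∪ D) = 0.368 + 0.454 + 0.385 + 0.404 − 0.106 − 0.166 − 0.177 − 0.107 − 0.206 − 0.122 + 0.033 + 0.067 + 0.065 + 0.052 − 0.016 = 0.928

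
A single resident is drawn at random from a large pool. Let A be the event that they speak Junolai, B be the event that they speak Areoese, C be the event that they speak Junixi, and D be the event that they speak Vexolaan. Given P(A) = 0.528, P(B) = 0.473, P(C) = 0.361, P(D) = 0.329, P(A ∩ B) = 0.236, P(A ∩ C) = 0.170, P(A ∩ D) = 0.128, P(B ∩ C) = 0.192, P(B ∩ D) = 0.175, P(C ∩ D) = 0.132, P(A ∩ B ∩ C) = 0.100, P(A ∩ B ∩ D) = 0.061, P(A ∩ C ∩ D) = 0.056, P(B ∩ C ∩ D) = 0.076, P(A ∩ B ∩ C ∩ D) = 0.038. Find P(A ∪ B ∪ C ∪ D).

0.913

By inclusion–exclusion:
P(A ∪ B ∪ C ∪ D) = 0.528 + 0.473 + 0.361 + 0.329 − 0.236 − 0.170 − 0.128 − 0.192 − 0.175 − 0.132 + 0.100 + 0.061 + 0.056 + 0.076 − 0.038 = 0.913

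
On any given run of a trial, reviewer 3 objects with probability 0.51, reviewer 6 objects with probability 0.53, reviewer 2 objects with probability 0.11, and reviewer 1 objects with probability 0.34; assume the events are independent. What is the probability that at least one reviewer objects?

0.86472178

P(none) = (1 − 0.51) × (1 − 0.53) × (1 − 0.11) × (1 − 0.34) = 0.49 × 0.47 × 0.89 × 0.66 = 0.13527822
P(at least one) = 1 − 0.13527822 = 0.86472178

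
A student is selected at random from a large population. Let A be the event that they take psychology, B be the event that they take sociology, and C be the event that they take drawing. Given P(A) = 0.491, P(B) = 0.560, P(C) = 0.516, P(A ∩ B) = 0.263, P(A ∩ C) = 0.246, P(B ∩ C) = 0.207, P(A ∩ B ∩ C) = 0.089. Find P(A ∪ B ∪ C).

0.940

By inclusion-exclusion,
P(A ∪ B ∪ C) = 0.491 + 0.560 + 0.516 − 0.263 − 0.246 − 0.207 + 0.089 = 0.940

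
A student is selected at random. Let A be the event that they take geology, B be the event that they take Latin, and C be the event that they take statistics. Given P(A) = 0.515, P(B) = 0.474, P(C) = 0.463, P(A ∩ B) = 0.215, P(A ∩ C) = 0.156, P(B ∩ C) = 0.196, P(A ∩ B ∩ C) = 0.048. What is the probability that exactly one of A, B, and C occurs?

0.462

Using the inclusion–exclusion count for exactly one event:
P(exactly one) = 0.515 + 0.474 + 0.463 − 2·0.215 − 2·0.156 − 2·0.196 + 3·0.048 = 0.462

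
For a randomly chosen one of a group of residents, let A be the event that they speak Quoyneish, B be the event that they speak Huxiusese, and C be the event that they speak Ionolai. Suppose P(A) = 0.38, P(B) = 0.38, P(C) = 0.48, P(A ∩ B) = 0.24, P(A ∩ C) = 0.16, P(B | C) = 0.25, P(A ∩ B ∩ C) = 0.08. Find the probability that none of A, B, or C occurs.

0.20

P(B ∩ C) = P(C)·P(B|C) = 0.48 × 0.25 = 0.12
By inclusion–exclusion:
P(A ∪ B ∪ C) = 0.38 + 0.38 + 0.48 − 0.24 − 0.16 − 0.12 + 0.08 = 0.80
P(none) = 1 − 0.80 = 0.20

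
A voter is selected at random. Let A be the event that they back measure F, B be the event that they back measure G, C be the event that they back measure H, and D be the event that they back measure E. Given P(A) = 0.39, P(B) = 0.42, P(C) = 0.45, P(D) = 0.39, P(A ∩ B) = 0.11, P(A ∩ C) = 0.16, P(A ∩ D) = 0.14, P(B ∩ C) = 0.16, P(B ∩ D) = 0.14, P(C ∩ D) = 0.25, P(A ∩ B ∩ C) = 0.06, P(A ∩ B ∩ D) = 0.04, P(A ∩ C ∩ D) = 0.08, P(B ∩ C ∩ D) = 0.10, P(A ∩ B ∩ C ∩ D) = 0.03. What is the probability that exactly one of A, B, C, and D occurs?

By inclusion–exclusion (exactly-one form):
P(exactly one) = 0.39 + 0.42 + 0.45 + 0.39 − 2·0.11 − 2·0.16 − 2·0.14 − 2·0.16 − 2·0.14 − 2·0.25 + 3·0.06 + 3·0.04 + 3·0.08 + 3·0.10 − 4·0.03 = 0.45

0.45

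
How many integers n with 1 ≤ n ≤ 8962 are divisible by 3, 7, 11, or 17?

4580

Using inclusion–exclusion:
⌊8962/3⌋ + ⌊8962/7⌋ + ⌊8962/11⌋ + ⌊8962/17⌋ − ⌊8962/21⌋ − ⌊8962/33⌋ − ⌊8962/51⌋ − ⌊8962/77⌋ − ⌊8962/119⌋ − ⌊8962/187⌋ + ⌊8962/231⌋ + ⌊8962/357⌋ + ⌊8962/561⌋ + ⌊8962/1309⌋ − ⌊8962/3927⌋ = 2987 + 1280 + 814 + 527 − 426 − 271 − 175 − 116 − 75 − 47 + 38 + 25 + 15 + 6 − 2 = 4580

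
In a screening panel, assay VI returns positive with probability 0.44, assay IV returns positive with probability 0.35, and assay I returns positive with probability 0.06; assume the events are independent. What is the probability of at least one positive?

0.65784

Since the events are independent, P(none) is the product of the individual non-occurrence probabilities.
P(none) = (1 − 0.44) × (1 − 0.35) × (1 − 0.06) = 0.56 × 0.65 × 0.94 = 0.34216
P(at least one) = 1 − 0.34216 = 0.65784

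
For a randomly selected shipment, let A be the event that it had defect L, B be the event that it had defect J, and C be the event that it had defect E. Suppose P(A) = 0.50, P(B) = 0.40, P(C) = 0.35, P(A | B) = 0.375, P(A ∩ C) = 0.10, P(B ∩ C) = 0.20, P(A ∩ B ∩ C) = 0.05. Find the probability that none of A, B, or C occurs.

0.15

P(A ∩ B) = P(B)·P(A|B) = 0.40 × 0.375 = 0.15
P(A ∪ B ∪ C) = 0.50 + 0.40 + 0.35 − 0.15 − 0.10 − 0.20 + 0.05 = 0.85
P(none) = 1 − 0.85 = 0.15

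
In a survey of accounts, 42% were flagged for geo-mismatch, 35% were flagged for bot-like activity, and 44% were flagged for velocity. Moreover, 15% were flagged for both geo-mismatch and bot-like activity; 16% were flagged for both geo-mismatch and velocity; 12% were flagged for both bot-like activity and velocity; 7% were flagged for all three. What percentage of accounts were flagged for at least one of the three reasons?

85%

P(at least one) = 42 + 35 + 44 − 15 − 16 − 12 + 7 = 85%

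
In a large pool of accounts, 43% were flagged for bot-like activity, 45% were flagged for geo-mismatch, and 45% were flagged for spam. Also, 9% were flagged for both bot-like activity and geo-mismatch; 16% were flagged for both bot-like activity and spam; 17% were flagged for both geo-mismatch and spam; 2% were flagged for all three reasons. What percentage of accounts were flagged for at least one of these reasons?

93%

Using inclusion–exclusion:
P(≥1) = 43 + 45 + 45 − 9 − 16 − 17 + 2 = 93%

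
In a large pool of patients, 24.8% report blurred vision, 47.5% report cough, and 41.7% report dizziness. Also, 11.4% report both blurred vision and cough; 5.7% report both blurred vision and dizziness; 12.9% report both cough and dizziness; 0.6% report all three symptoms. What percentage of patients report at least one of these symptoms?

84.6%

P(union) = 24.8 + 47.5 + 41.7 − 11.4 − 5.7 − 12.9 + 0.6 = 84.6%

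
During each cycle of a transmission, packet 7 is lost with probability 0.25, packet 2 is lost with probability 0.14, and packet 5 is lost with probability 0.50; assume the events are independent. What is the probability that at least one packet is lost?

Independence gives P(none) = ∏(1 − pᵢ).
P(none) = (1 − 0.25) × (1 − 0.14) × (1 − 0.50) = 0.75 × 0.86 × 0.50 = 0.3225
P(at least one) = 1 − 0.3225 = 0.6775

0.6775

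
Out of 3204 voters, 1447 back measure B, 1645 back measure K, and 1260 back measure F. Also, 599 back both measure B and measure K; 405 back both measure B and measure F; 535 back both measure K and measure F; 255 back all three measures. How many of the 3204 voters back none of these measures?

136

By inclusion-exclusion,
N(≥1) = 1447 + 1645 + 1260 − 599 − 405 − 535 + 255 = 3068
None: 3204 − 3068 = 136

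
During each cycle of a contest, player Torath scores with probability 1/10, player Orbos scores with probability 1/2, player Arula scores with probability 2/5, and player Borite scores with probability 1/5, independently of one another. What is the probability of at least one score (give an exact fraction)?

98/125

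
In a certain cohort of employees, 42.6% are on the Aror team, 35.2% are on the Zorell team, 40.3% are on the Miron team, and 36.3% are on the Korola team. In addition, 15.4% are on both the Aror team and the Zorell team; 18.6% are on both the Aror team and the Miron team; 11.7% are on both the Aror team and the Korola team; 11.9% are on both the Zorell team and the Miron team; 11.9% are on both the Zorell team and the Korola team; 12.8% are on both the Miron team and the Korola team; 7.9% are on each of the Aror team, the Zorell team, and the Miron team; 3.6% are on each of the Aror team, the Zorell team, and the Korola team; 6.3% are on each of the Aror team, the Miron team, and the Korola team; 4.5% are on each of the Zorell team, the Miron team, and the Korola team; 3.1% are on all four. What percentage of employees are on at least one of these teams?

91.3%

P(union) = 42.6 + 35.2 + 40.3 + 36.3 − 15.4 − 18.6 − 11.7 − 11.9 − 11.9 − 12.8 + 7.9 + 3.6 + 6.3 + 4.5 − 3.1 = 91.3%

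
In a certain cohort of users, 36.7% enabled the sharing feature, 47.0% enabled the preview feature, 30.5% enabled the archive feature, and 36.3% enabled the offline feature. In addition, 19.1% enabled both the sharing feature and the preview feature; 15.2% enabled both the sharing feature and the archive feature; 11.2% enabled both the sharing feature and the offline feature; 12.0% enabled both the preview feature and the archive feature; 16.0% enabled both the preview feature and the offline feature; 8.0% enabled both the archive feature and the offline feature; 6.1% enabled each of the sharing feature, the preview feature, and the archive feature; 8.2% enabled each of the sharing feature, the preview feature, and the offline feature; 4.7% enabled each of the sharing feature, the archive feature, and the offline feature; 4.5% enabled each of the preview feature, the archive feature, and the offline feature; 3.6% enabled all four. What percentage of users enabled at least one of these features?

88.9%

P(≥1) = 36.7 + 47.0 + 30.5 + 36.3 − 19.1 − 15.2 − 11.2 − 12.0 − 16.0 − 8.0 + 6.1 + 8.2 + 4.7 + 4.5 − 3.6 = 88.9%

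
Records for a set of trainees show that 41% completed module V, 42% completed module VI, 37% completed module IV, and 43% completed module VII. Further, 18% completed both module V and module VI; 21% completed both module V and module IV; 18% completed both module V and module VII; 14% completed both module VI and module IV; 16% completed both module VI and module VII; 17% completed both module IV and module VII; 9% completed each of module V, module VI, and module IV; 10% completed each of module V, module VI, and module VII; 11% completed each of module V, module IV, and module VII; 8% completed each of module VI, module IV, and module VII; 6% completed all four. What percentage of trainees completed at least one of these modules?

91%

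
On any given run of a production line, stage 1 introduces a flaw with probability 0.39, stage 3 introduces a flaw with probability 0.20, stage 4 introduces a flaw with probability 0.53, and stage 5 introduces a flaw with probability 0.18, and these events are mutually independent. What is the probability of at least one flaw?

P(none) = (1 − 0.39) × (1 − 0.20) × (1 − 0.53) × (1 − 0.18) = 0.61 × 0.80 × 0.47 × 0.82 = 0.1880752
P(at least one) = 1 − 0.1880752 = 0.8119248

0.8119248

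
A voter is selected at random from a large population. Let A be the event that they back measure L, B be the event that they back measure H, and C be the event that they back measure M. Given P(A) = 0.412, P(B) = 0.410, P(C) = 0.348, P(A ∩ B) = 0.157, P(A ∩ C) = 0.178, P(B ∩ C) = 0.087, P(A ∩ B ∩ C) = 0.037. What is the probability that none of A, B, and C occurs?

0.215

Apply inclusion-exclusion:
P(A ∪ B ∪ C) = 0.412 + 0.410 + 0.348 − 0.157 − 0.178 − 0.087 + 0.037 = 0.785
P(none) = 1 − 0.785 = 0.215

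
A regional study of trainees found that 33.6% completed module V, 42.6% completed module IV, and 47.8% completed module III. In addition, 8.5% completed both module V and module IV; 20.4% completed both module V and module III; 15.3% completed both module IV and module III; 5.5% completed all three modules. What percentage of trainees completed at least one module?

P(union) = 33.6 + 42.6 + 47.8 − 8.5 − 20.4 − 15.3 + 5.5 = 85.3%

85.3%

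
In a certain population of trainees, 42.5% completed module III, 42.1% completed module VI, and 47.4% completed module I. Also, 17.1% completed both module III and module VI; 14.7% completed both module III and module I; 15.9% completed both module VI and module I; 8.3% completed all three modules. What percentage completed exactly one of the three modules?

61.5%

P(exactly one) = 42.5 + 42.1 + 47.4 − 2·17.1 − 2·14.7 − 2·15.9 + 3·8.3 = 61.5%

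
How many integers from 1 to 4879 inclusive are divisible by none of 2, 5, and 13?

1802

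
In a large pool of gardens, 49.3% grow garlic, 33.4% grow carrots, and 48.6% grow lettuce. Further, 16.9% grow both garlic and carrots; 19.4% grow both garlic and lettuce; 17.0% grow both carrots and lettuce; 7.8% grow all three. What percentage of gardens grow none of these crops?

By inclusion–exclusion:
P(union) = 49.3 + 33.4 + 48.6 − 16.9 − 19.4 − 17.0 + 7.8 = 85.8%
P(none) = 100% − 85.8% = 14.2%

14.2%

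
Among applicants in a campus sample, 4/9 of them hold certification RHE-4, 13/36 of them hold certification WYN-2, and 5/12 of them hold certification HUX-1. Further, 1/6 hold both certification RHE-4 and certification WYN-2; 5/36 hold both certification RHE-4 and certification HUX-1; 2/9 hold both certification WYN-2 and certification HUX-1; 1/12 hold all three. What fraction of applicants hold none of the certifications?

2/9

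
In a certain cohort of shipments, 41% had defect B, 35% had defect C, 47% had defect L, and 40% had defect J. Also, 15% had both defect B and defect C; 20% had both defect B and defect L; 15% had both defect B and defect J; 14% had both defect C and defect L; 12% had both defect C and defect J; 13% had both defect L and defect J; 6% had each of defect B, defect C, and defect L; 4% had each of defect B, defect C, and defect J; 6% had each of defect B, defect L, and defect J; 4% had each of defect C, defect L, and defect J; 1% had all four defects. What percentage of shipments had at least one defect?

93%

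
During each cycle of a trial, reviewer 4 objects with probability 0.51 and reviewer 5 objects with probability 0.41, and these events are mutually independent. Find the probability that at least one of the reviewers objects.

P(none) = (1 − 0.51) × (1 − 0.41) = 0.49 × 0.59 = 0.2891
P(at least one) = 1 − 0.2891 = 0.7109

0.7109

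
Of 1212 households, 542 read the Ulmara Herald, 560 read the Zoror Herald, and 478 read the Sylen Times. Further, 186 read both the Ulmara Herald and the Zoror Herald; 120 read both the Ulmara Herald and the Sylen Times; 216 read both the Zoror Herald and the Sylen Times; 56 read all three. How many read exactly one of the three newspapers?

704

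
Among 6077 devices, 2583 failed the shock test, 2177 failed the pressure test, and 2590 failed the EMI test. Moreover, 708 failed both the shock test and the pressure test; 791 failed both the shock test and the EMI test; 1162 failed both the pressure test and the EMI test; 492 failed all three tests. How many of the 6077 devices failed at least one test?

5181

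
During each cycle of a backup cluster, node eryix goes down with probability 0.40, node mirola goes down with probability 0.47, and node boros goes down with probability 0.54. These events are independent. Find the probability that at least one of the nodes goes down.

Since the events are independent, P(none) is the product of the individual non-occurrence probabilities.
P(none) = (1 − 0.40) × (1 − 0.47) × (1 − 0.54) = 0.60 × 0.53 × 0.46 = 0.14628
P(at least one) = 1 − 0.14628 = 0.85372

0.85372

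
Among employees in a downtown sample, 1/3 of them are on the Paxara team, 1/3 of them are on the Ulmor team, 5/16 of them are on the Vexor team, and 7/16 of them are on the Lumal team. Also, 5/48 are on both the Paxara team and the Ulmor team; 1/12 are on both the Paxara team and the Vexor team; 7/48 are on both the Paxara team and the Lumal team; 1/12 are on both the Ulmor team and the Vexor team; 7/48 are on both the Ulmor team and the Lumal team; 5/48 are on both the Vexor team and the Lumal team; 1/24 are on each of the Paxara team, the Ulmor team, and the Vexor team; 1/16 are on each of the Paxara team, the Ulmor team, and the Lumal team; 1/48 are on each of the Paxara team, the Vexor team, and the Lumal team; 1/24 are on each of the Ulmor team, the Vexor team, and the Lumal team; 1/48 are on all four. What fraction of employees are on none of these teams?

5/48

By inclusion-exclusion,
P(union) = 1/3 + 1/3 + 5/16 + 7/16 − 5/48 − 1/12 − 7/48 − 1/12 − 7/48 − 5/48 + 1/24 + 1/16 + 1/48 + 1/24 − 1/48 = 43/48
P(none) = 1 − 43/48 = 5/48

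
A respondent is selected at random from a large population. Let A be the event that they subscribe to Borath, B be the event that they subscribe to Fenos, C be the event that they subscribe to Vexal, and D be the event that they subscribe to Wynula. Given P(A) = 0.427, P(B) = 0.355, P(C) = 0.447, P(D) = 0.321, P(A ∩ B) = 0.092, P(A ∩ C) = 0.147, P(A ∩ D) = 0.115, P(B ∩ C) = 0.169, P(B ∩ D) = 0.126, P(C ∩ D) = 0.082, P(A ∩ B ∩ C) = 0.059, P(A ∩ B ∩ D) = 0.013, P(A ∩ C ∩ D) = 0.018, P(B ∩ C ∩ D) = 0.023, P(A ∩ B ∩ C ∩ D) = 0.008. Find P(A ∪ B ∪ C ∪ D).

Using inclusion–exclusion:
P(A ∪ B ∪ C ∪ D) = 0.427 + 0.355 + 0.447 + 0.321 − 0.092 − 0.147 − 0.115 − 0.169 − 0.126 − 0.082 + 0.059 + 0.013 + 0.018 + 0.023 − 0.008 = 0.924

0.924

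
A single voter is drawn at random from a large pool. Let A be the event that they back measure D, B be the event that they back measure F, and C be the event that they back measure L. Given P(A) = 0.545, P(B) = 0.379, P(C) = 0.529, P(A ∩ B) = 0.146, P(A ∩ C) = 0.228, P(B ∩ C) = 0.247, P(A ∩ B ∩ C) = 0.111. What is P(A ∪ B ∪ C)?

P(A ∪ B ∪ C) = 0.545 + 0.379 + 0.529 − 0.146 − 0.228 − 0.247 + 0.111 = 0.943

0.943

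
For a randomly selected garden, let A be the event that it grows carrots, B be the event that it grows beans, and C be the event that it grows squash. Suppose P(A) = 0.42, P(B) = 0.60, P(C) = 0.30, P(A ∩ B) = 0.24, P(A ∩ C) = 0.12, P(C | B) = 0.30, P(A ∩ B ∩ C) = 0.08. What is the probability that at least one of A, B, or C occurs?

P(B ∩ C) = P(B)·P(C|B) = 0.60 × 0.30 = 0.18
By inclusion–exclusion:
P(A ∪ B ∪ C) = 0.42 + 0.60 + 0.30 − 0.24 − 0.12 − 0.18 + 0.08 = 0.86

0.86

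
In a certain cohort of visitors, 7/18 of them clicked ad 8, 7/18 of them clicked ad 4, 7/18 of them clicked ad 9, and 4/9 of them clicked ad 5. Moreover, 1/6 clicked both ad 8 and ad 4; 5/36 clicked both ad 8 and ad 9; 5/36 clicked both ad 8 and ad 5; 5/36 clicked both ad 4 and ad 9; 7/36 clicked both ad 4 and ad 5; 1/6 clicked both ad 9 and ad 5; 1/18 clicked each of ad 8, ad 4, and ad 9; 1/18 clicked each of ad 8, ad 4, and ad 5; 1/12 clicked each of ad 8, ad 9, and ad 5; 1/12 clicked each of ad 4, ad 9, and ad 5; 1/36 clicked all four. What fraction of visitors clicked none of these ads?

1/12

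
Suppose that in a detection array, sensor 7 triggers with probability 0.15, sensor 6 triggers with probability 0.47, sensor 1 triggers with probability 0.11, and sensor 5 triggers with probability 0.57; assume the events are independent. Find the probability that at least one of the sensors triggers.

P(none) = (1 − 0.15) × (1 − 0.47) × (1 − 0.11) × (1 − 0.57) = 0.85 × 0.53 × 0.89 × 0.43 = 0.17240635
P(at least one) = 1 − 0.17240635 = 0.82759365

0.82759365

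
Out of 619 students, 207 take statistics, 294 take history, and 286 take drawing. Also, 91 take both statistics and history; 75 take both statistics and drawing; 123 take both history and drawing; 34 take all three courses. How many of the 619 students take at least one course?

532

By inclusion-exclusion,
N(≥1) = 207 + 294 + 286 − 91 − 75 − 123 + 34 = 532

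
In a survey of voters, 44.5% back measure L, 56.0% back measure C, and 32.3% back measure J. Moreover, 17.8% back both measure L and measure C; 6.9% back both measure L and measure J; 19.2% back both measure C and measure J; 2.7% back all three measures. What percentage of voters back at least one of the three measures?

Inclusion–exclusion gives
P(at least one) = 44.5 + 56.0 + 32.3 − 17.8 − 6.9 − 19.2 + 2.7 = 91.6%

91.6%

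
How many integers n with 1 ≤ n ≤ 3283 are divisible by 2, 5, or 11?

Apply inclusion-exclusion:
floor(3283/2) + floor(3283/5) + floor(3283/11) − floor(3283/10) − floor(3283/22) − floor(3283/55) + floor(3283/110) = 1641 + 656 + 298 − 328 − 149 − 59 + 29 = 2088

2088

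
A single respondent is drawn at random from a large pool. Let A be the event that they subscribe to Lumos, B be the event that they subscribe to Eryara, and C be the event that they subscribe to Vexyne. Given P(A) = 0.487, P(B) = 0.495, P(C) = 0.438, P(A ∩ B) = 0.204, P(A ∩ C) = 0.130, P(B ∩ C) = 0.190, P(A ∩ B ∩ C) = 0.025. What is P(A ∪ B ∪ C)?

0.921

Inclusion–exclusion gives
P(A ∪ B ∪ C) = 0.487 + 0.495 + 0.438 − 0.204 − 0.130 − 0.190 + 0.025 = 0.921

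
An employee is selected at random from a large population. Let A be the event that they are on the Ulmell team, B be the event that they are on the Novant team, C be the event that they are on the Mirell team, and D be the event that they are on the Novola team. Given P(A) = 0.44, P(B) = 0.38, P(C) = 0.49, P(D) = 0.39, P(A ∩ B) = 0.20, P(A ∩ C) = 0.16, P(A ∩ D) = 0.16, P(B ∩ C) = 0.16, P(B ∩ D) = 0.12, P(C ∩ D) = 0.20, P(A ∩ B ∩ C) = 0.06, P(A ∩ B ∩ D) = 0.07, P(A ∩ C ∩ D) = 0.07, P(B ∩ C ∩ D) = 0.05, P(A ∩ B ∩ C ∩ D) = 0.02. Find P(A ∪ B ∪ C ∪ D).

0.93

Using inclusion–exclusion:
P(A ∪ B ∪ C ∪ D) = 0.44 + 0.38 + 0.49 + 0.39 − 0.20 − 0.16 − 0.16 − 0.16 − 0.12 − 0.20 + 0.06 + 0.07 + 0.07 + 0.05 − 0.02 = 0.93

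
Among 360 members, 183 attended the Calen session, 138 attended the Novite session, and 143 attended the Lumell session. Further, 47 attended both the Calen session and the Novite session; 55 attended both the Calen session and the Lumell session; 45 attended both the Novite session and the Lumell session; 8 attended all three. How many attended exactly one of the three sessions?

By inclusion–exclusion (exactly-one form):
|exactly one| = 183 + 138 + 143 − 2·47 − 2·55 − 2·45 + 3·8 = 194

194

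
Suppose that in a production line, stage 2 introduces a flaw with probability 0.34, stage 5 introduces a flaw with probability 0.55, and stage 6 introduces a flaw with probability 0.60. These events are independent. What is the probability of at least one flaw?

0.8812

Independence gives P(none) = ∏(1 − pᵢ).
P(none) = (1 − 0.34) × (1 − 0.55) × (1 − 0.60) = 0.66 × 0.45 × 0.40 = 0.1188
P(at least one) = 1 − 0.1188 = 0.8812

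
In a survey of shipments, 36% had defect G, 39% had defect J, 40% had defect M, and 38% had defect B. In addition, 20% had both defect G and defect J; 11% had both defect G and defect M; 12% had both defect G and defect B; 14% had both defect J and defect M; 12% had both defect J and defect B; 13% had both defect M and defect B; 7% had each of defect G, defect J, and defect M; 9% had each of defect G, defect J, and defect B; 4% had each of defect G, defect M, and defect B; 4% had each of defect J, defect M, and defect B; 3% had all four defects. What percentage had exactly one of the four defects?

49%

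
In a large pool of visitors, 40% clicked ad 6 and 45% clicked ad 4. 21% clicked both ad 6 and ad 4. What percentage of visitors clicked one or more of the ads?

Using inclusion–exclusion:
P(≥1) = 40 + 45 − 21 = 64%

64%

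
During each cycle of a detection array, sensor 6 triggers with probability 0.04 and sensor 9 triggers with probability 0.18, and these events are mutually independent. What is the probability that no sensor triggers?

0.7872

P(none) = (1 − 0.04) × (1 − 0.18) = 0.96 × 0.82 = 0.7872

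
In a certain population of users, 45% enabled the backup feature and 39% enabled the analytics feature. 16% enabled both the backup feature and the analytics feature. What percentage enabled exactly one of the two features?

Using the inclusion–exclusion count for exactly one event:
P(exactly one) = 45 + 39 − 2·16 = 52%

52%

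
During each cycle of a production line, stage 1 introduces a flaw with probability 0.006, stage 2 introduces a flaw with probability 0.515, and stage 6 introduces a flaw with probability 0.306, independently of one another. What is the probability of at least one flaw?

P(none) = (1 − 0.006) × (1 − 0.515) × (1 − 0.306) = 0.994 × 0.485 × 0.694 = 0.33457046
P(at least one) = 1 − 0.33457046 = 0.66542954

0.66542954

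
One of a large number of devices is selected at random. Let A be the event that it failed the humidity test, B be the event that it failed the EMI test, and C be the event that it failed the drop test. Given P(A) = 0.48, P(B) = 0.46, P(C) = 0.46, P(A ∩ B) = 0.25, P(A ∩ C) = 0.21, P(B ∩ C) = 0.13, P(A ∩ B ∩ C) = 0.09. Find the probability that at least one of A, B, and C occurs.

P(A ∪ B ∪ C) = 0.48 + 0.46 + 0.46 − 0.25 − 0.21 − 0.13 + 0.09 = 0.90

0.90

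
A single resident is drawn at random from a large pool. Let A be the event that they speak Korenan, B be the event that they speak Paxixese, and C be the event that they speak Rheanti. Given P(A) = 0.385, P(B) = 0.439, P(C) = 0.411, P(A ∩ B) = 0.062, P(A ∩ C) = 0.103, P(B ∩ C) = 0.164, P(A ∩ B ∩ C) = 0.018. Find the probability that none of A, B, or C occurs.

P(A ∪ B ∪ C) = 0.385 + 0.439 + 0.411 − 0.062 − 0.103 − 0.164 + 0.018 = 0.924
P(none) = 1 − 0.924 = 0.076

0.076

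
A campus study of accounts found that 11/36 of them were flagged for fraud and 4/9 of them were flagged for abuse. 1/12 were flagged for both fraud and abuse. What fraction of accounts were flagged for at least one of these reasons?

Apply inclusion-exclusion:
P(union) = 11/36 + 4/9 − 1/12 = 2/3

2/3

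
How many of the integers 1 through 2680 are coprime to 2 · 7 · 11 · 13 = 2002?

Apply inclusion-exclusion:
⌊2680/2⌋ + ⌊2680/7⌋ + ⌊2680/11⌋ + ⌊2680/13⌋ − ⌊2680/14⌋ − ⌊2680/22⌋ − ⌊2680/26⌋ − ⌊2680/77⌋ − ⌊2680/91⌋ − ⌊2680/143⌋ + ⌊2680/154⌋ + ⌊2680/182⌋ + ⌊2680/286⌋ + ⌊2680/1001⌋ − ⌊2680/2002⌋ = 1340 + 382 + 243 + 206 − 191 − 121 − 103 − 34 − 29 − 18 + 17 + 14 + 9 + 2 − 1 = 1716
2680 − 1716 = 964

964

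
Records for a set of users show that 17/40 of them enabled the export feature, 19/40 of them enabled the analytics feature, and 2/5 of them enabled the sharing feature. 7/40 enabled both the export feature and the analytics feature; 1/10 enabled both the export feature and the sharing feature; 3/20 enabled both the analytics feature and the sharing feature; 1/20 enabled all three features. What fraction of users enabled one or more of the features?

37/40

Apply inclusion-exclusion:
P(union) = 17/40 + 19/40 + 2/5 − 7/40 − 1/10 − 3/20 + 1/20 = 37/40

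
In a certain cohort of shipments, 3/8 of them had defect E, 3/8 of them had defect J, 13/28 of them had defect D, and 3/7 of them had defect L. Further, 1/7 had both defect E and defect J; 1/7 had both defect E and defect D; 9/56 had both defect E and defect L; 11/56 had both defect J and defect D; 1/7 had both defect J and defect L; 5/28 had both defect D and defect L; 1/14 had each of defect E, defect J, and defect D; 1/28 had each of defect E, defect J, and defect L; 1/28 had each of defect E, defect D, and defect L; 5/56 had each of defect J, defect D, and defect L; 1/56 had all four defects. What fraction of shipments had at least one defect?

Inclusion–exclusion gives
P(at least one) = 3/8 + 3/8 + 13/28 + 3/7 − 1/7 − 1/7 − 9/56 − 11/56 − 1/7 − 5/28 + 1/14 + 1/28 + 1/28 + 5/56 − 1/56 = 25/28

25/28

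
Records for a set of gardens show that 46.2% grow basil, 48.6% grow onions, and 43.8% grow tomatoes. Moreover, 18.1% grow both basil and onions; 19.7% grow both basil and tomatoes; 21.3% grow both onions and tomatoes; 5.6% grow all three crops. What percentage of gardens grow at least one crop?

85.1%

P(≥1) = 46.2 + 48.6 + 43.8 − 18.1 − 19.7 − 21.3 + 5.6 = 85.1%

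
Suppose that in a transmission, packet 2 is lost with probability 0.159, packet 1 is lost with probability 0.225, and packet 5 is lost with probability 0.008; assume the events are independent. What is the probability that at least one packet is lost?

0.3534392

P(none) = (1 − 0.159) × (1 − 0.225) × (1 − 0.008) = 0.841 × 0.775 × 0.992 = 0.6465608
P(at least one) = 1 − 0.6465608 = 0.3534392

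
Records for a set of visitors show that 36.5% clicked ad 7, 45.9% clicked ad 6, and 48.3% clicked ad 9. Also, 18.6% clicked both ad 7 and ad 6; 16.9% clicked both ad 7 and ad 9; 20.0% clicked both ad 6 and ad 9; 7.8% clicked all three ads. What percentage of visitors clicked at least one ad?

83.0%

By inclusion–exclusion:
P(union) = 36.5 + 45.9 + 48.3 − 18.6 − 16.9 − 20.0 + 7.8 = 83.0%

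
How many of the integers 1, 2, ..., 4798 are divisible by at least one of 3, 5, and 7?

2604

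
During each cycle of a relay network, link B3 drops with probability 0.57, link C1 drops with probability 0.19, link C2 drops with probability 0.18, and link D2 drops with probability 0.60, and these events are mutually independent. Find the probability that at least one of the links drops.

P(none) = (1 − 0.57) × (1 − 0.19) × (1 − 0.18) × (1 − 0.60) = 0.43 × 0.81 × 0.82 × 0.40 = 0.1142424
P(at least one) = 1 − 0.1142424 = 0.8857576

0.8857576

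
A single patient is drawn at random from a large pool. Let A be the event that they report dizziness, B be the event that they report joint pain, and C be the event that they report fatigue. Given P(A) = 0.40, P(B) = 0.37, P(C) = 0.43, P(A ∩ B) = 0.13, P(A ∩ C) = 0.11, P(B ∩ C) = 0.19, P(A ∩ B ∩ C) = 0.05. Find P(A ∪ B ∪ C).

0.82

Apply inclusion-exclusion:
P(A ∪ B ∪ C) = 0.40 + 0.37 + 0.43 − 0.13 − 0.11 − 0.19 + 0.05 = 0.82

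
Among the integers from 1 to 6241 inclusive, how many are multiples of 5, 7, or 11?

By inclusion–exclusion:
1248 + 891 + 567 − 178 − 113 − 81 + 16 = 2350

2350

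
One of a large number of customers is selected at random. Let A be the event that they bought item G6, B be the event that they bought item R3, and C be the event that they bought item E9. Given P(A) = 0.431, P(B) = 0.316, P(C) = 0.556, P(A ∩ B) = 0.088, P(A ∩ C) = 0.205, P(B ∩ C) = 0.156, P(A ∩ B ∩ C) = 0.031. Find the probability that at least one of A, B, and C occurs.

Apply inclusion-exclusion:
P(A ∪ B ∪ C) = 0.431 + 0.316 + 0.556 − 0.088 − 0.205 − 0.156 + 0.031 = 0.885

0.885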